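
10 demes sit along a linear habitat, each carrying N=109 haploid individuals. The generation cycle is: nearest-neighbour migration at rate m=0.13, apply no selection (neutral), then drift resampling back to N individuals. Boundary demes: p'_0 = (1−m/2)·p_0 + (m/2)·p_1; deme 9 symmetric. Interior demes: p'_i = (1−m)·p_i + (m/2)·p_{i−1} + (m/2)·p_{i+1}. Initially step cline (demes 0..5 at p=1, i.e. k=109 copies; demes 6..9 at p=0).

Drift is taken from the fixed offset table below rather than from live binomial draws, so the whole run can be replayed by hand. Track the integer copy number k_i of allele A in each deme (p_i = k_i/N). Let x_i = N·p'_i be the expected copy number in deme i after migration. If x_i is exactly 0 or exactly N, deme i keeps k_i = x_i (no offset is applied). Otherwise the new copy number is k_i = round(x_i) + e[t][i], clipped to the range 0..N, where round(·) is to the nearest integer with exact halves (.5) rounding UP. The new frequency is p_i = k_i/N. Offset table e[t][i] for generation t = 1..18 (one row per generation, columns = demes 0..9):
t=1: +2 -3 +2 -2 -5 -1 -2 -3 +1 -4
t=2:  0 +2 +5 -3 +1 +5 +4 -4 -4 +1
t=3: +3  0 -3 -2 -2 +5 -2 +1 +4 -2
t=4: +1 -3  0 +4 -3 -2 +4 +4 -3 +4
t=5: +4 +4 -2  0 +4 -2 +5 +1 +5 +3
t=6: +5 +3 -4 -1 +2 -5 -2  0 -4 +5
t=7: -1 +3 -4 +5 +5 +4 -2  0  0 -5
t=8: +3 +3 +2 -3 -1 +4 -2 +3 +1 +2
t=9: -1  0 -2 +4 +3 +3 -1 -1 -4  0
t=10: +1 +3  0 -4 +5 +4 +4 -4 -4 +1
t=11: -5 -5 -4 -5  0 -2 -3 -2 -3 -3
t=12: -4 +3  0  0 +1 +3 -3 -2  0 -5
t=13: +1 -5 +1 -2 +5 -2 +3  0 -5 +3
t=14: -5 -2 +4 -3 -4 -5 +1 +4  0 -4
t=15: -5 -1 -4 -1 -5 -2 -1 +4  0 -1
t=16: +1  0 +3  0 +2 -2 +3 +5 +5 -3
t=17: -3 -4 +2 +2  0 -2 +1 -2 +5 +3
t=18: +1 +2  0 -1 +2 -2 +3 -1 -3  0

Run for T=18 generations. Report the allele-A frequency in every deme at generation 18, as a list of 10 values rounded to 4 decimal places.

[0.8716, 0.9083, 0.9633, 0.9083, 0.8807, 0.6147, 0.4495, 0.2018, 0.1009, 0.0459]

t=0: k=[109 109 109 109 109 109 0 0 0 0]
t=1: x=[109.0000 109.0000 109.0000 109.0000 109.0000 101.9150 7.0850 0.0000 0.0000 0.0000] k=[109 109 109 109 109 101 5 0 0 0]
t=2: x=[109.0000 109.0000 109.0000 109.0000 108.4800 95.2800 10.9150 0.3250 0.0000 0.0000] k=[109 109 109 109 109 100 15 0 0 0]
t=3: x=[109.0000 109.0000 109.0000 109.0000 108.4150 95.0600 19.5500 0.9750 0.0000 0.0000] k=[109 109 109 109 106 100 18 2 0 0]
t=4: x=[109.0000 109.0000 109.0000 108.8050 105.8050 95.0600 22.2900 2.9100 0.1300 0.0000] k=[109 109 109 109 103 93 26 7 0 0]
t=5: x=[109.0000 109.0000 109.0000 108.6100 102.7400 89.2950 29.1200 7.7800 0.4550 0.0000] k=[109 109 109 109 107 87 34 9 5 0]
t=6: x=[109.0000 109.0000 109.0000 108.8700 105.8300 84.8550 35.8200 10.3650 4.9350 0.3250] k=[109 109 109 108 108 80 34 10 1 5]
t=7: x=[109.0000 109.0000 108.9350 108.0650 106.1800 78.8300 35.4300 10.9750 1.8450 4.7400] k=[109 109 105 109 109 83 33 11 2 0]
t=8: x=[109.0000 108.7400 105.5200 108.7400 107.3100 81.4400 34.8200 11.8450 2.4550 0.1300] k=[109 109 108 106 106 85 33 15 3 2]
t=9: x=[109.0000 108.9350 107.9350 106.1300 104.6350 82.9850 35.2100 15.3900 3.7150 2.0650] k=[109 109 106 109 108 86 34 14 0 2]
t=10: x=[109.0000 108.8050 106.3900 108.7400 106.6350 84.0500 36.0800 14.3900 1.0400 1.8700] k=[109 109 106 105 109 88 40 10 0 3]
t=11: x=[109.0000 108.8050 106.1300 105.3250 107.3750 86.2450 41.1700 11.3000 0.8450 2.8050] k=[109 104 102 100 107 84 38 9 0 0]
t=12: x=[108.6750 104.1950 102.0000 100.5850 105.0500 82.5050 39.1050 10.3000 0.5850 0.0000] k=[105 107 102 101 106 86 36 8 1 0]
t=13: x=[105.1300 106.5450 102.2600 101.3900 104.3750 84.0500 37.4300 9.3650 1.3900 0.0650] k=[106 102 103 99 109 82 40 9 0 3]
t=14: x=[105.7400 102.3250 102.6750 99.9100 106.5950 81.0250 40.7150 10.4300 0.7800 2.8050] k=[101 100 107 97 103 76 42 14 1 0]
t=15: x=[100.9350 100.5200 105.8950 98.0400 100.8550 75.5450 42.3900 14.9750 1.7800 0.0650] k=[96 100 102 97 96 74 41 19 2 0]
t=16: x=[96.2600 99.8700 101.5450 97.2600 94.6350 73.2850 41.7150 19.3250 2.9750 0.1300] k=[97 100 105 97 97 71 45 24 8 0]
t=17: x=[97.1950 100.1300 104.1550 97.5200 95.3100 71.0000 45.3250 24.3250 8.5200 0.5200] k=[94 96 106 100 95 69 46 22 14 4]
t=18: x=[94.1300 96.5200 104.9600 100.0650 93.6350 69.1950 45.9350 23.0400 13.8700 4.6500] k=[95 99 105 99 96 67 49 22 11 5]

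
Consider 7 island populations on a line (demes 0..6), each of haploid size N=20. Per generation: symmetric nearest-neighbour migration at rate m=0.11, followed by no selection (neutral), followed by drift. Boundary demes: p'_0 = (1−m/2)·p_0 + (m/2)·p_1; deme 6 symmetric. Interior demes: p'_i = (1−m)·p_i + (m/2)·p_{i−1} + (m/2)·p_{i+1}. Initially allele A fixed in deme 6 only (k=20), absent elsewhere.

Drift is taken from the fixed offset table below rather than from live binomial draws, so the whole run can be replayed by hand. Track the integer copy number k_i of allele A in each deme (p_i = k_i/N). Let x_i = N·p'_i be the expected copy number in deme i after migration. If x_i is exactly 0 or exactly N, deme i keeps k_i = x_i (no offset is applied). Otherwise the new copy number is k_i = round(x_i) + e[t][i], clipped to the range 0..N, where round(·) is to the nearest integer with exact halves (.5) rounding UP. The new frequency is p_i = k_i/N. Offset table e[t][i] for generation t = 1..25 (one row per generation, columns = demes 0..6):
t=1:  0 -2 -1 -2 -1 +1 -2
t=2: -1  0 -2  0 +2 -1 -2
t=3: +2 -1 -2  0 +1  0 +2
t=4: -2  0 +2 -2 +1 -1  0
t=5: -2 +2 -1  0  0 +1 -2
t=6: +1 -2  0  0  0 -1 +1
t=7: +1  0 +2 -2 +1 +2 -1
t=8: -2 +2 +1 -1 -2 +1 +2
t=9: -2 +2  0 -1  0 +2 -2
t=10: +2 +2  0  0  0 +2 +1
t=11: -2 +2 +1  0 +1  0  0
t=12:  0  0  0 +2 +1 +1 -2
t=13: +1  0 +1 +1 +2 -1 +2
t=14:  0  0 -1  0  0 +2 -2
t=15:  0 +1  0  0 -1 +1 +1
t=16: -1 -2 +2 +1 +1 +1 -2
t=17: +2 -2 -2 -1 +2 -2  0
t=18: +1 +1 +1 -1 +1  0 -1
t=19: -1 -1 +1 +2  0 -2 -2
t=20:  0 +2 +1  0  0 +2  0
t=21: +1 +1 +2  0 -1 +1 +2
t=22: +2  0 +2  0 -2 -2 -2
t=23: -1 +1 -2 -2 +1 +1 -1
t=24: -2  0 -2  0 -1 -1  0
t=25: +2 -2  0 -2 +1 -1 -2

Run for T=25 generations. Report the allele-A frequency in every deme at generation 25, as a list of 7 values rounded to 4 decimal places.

t=0: k=[0 0 0 0 0 0 20]
t=1: x=[0.0000 0.0000 0.0000 0.0000 0.0000 1.1000 18.9000] k=[0 0 0 0 0 2 17]
t=2: x=[0.0000 0.0000 0.0000 0.0000 0.1100 2.7150 16.1750] k=[0 0 0 0 2 2 14]
t=3: x=[0.0000 0.0000 0.0000 0.1100 1.8900 2.6600 13.3400] k=[0 0 0 0 3 3 15]
t=4: x=[0.0000 0.0000 0.0000 0.1650 2.8350 3.6600 14.3400] k=[0 0 0 0 4 3 14]
t=5: x=[0.0000 0.0000 0.0000 0.2200 3.7250 3.6600 13.3950] k=[0 0 0 0 4 5 11]
t=6: x=[0.0000 0.0000 0.0000 0.2200 3.8350 5.2750 10.6700] k=[0 0 0 0 4 4 12]
t=7: x=[0.0000 0.0000 0.0000 0.2200 3.7800 4.4400 11.5600] k=[0 0 0 0 5 6 11]
t=8: x=[0.0000 0.0000 0.0000 0.2750 4.7800 6.2200 10.7250] k=[0 0 0 0 3 7 13]
t=9: x=[0.0000 0.0000 0.0000 0.1650 3.0550 7.1100 12.6700] k=[0 0 0 0 3 9 11]
t=10: x=[0.0000 0.0000 0.0000 0.1650 3.1650 8.7800 10.8900] k=[0 0 0 0 3 11 12]
t=11: x=[0.0000 0.0000 0.0000 0.1650 3.2750 10.6150 11.9450] k=[0 0 0 0 4 11 12]
t=12: x=[0.0000 0.0000 0.0000 0.2200 4.1650 10.6700 11.9450] k=[0 0 0 2 5 12 10]
t=13: x=[0.0000 0.0000 0.1100 2.0550 5.2200 11.5050 10.1100] k=[0 0 1 3 7 11 12]
t=14: x=[0.0000 0.0550 1.0550 3.1100 7.0000 10.8350 11.9450] k=[0 0 0 3 7 13 10]
t=15: x=[0.0000 0.0000 0.1650 3.0550 7.1100 12.5050 10.1650] k=[0 0 0 3 6 14 11]
t=16: x=[0.0000 0.0000 0.1650 3.0000 6.2750 13.3950 11.1650] k=[0 0 2 4 7 14 9]
t=17: x=[0.0000 0.1100 2.0000 4.0550 7.2200 13.3400 9.2750] k=[0 0 0 3 9 11 9]
t=18: x=[0.0000 0.0000 0.1650 3.1650 8.7800 10.7800 9.1100] k=[0 0 1 2 10 11 8]
t=19: x=[0.0000 0.0550 1.0000 2.3850 9.6150 10.7800 8.1650] k=[0 0 2 4 10 9 6]
t=20: x=[0.0000 0.1100 2.0000 4.2200 9.6150 8.8900 6.1650] k=[0 2 3 4 10 11 6]
t=21: x=[0.1100 1.9450 3.0000 4.2750 9.7250 10.6700 6.2750] k=[1 3 5 4 9 12 8]
t=22: x=[1.1100 3.0000 4.8350 4.3300 8.8900 11.6150 8.2200] k=[3 3 7 4 7 10 6]
t=23: x=[3.0000 3.2200 6.6150 4.3300 7.0000 9.6150 6.2200] k=[2 4 5 2 8 11 5]
t=24: x=[2.1100 3.9450 4.7800 2.4950 7.8350 10.5050 5.3300] k=[0 4 3 2 7 10 5]
t=25: x=[0.2200 3.7250 3.0000 2.3300 6.8900 9.5600 5.2750] k=[2 2 3 0 8 9 3]

[0.1000, 0.1000, 0.1500, 0.0000, 0.4000, 0.4500, 0.1500]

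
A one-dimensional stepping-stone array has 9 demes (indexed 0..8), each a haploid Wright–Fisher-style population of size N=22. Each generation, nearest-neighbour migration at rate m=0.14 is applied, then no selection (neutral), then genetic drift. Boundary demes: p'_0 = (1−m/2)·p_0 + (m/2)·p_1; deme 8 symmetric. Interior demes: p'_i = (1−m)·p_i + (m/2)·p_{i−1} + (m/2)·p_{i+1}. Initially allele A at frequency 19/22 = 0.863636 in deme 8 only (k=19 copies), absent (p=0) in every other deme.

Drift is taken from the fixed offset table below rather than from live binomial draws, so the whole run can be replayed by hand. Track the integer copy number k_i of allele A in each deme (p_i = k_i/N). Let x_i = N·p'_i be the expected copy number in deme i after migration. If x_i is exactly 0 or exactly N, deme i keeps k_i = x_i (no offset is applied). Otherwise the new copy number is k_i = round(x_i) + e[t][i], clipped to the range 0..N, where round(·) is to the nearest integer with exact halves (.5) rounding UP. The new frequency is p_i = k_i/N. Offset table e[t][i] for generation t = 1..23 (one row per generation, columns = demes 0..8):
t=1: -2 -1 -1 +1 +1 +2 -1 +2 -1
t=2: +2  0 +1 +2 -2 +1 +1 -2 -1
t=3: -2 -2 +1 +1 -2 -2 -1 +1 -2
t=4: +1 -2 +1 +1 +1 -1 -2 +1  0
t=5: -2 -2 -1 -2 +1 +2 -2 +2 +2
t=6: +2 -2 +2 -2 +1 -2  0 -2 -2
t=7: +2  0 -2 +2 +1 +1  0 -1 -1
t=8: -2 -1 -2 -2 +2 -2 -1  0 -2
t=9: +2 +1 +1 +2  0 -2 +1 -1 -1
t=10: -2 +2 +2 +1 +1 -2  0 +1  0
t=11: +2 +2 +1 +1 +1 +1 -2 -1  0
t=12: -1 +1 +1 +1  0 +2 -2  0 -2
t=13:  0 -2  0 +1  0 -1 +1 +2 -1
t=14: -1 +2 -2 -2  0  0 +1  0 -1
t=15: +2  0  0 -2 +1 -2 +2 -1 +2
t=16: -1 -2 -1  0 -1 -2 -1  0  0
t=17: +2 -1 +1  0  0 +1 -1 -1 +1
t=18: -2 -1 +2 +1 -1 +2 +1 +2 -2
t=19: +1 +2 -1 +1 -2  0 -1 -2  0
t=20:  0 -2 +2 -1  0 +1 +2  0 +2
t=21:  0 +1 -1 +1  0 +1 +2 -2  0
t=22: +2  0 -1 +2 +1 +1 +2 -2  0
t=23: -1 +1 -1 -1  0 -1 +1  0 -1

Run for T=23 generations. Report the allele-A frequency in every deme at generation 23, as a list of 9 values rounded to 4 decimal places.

t=0: k=[0 0 0 0 0 0 0 0 19]
t=1: x=[0.0000 0.0000 0.0000 0.0000 0.0000 0.0000 0.0000 1.3300 17.6700] k=[0 0 0 0 0 0 0 3 17]
t=2: x=[0.0000 0.0000 0.0000 0.0000 0.0000 0.0000 0.2100 3.7700 16.0200] k=[0 0 0 0 0 0 1 2 15]
t=3: x=[0.0000 0.0000 0.0000 0.0000 0.0000 0.0700 1.0000 2.8400 14.0900] k=[0 0 0 0 0 0 0 4 12]
t=4: x=[0.0000 0.0000 0.0000 0.0000 0.0000 0.0000 0.2800 4.2800 11.4400] k=[0 0 0 0 0 0 0 5 11]
t=5: x=[0.0000 0.0000 0.0000 0.0000 0.0000 0.0000 0.3500 5.0700 10.5800] k=[0 0 0 0 0 0 0 7 13]
t=6: x=[0.0000 0.0000 0.0000 0.0000 0.0000 0.0000 0.4900 6.9300 12.5800] k=[0 0 0 0 0 0 0 5 11]
t=7: x=[0.0000 0.0000 0.0000 0.0000 0.0000 0.0000 0.3500 5.0700 10.5800] k=[0 0 0 0 0 0 0 4 10]
t=8: x=[0.0000 0.0000 0.0000 0.0000 0.0000 0.0000 0.2800 4.1400 9.5800] k=[0 0 0 0 0 0 0 4 8]
t=9: x=[0.0000 0.0000 0.0000 0.0000 0.0000 0.0000 0.2800 4.0000 7.7200] k=[0 0 0 0 0 0 1 3 7]
t=10: x=[0.0000 0.0000 0.0000 0.0000 0.0000 0.0700 1.0700 3.1400 6.7200] k=[0 0 0 0 0 0 1 4 7]
t=11: x=[0.0000 0.0000 0.0000 0.0000 0.0000 0.0700 1.1400 4.0000 6.7900] k=[0 0 0 0 0 1 0 3 7]
t=12: x=[0.0000 0.0000 0.0000 0.0000 0.0700 0.8600 0.2800 3.0700 6.7200] k=[0 0 0 0 0 3 0 3 5]
t=13: x=[0.0000 0.0000 0.0000 0.0000 0.2100 2.5800 0.4200 2.9300 4.8600] k=[0 0 0 0 0 2 1 5 4]
t=14: x=[0.0000 0.0000 0.0000 0.0000 0.1400 1.7900 1.3500 4.6500 4.0700] k=[0 0 0 0 0 2 2 5 3]
t=15: x=[0.0000 0.0000 0.0000 0.0000 0.1400 1.8600 2.2100 4.6500 3.1400] k=[0 0 0 0 1 0 4 4 5]
t=16: x=[0.0000 0.0000 0.0000 0.0700 0.8600 0.3500 3.7200 4.0700 4.9300] k=[0 0 0 0 0 0 3 4 5]
t=17: x=[0.0000 0.0000 0.0000 0.0000 0.0000 0.2100 2.8600 4.0000 4.9300] k=[0 0 0 0 0 1 2 3 6]
t=18: x=[0.0000 0.0000 0.0000 0.0000 0.0700 1.0000 2.0000 3.1400 5.7900] k=[0 0 0 0 0 3 3 5 4]
t=19: x=[0.0000 0.0000 0.0000 0.0000 0.2100 2.7900 3.1400 4.7900 4.0700] k=[0 0 0 0 0 3 2 3 4]
t=20: x=[0.0000 0.0000 0.0000 0.0000 0.2100 2.7200 2.1400 3.0000 3.9300] k=[0 0 0 0 0 4 4 3 6]
t=21: x=[0.0000 0.0000 0.0000 0.0000 0.2800 3.7200 3.9300 3.2800 5.7900] k=[0 0 0 0 0 5 6 1 6]
t=22: x=[0.0000 0.0000 0.0000 0.0000 0.3500 4.7200 5.5800 1.7000 5.6500] k=[0 0 0 0 1 6 8 0 6]
t=23: x=[0.0000 0.0000 0.0000 0.0700 1.2800 5.7900 7.3000 0.9800 5.5800] k=[0 0 0 0 1 5 8 1 5]

[0.0000, 0.0000, 0.0000, 0.0000, 0.0455, 0.2273, 0.3636, 0.0455, 0.2273]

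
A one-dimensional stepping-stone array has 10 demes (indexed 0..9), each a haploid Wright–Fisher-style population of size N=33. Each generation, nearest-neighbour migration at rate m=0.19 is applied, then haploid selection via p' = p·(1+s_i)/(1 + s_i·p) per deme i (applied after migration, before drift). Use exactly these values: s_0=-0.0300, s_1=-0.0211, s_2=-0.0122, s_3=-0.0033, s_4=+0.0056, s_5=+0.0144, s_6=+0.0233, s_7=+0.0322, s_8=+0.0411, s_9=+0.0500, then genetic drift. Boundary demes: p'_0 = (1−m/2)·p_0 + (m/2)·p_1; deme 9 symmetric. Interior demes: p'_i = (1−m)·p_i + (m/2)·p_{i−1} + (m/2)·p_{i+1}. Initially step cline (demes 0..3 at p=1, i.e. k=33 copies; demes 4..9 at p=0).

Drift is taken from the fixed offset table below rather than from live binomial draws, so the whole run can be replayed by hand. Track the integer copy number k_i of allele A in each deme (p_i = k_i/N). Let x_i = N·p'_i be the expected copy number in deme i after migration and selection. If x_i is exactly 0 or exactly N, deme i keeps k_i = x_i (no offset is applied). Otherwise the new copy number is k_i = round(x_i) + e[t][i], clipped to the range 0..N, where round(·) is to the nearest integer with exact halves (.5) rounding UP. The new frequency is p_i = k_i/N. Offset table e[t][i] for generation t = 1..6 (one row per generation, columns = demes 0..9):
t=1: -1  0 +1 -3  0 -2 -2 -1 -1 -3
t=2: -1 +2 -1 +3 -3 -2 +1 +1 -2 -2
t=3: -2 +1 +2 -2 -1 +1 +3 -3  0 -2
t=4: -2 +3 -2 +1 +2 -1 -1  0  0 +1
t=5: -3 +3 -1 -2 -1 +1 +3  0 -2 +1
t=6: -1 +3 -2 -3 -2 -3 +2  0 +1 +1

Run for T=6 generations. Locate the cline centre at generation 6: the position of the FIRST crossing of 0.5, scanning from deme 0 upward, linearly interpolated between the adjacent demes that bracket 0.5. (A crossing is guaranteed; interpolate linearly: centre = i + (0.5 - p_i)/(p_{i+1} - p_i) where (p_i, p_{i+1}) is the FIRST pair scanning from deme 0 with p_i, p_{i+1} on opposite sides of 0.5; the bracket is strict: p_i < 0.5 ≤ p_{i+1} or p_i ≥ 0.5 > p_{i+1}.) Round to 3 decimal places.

t=0: k=[33 33 33 33 0 0 0 0 0 0]
t=1: x=[33.0000 33.0000 33.0000 29.8556 3.1509 0.0000 0.0000 0.0000 0.0000 0.0000] k=[33 33 33 27 3 0 0 0 0 0]
t=2: x=[33.0000 33.0000 32.4231 25.2705 5.0187 0.2891 0.0000 0.0000 0.0000 0.0000] k=[33 33 31 28 2 0 0 0 0 0]
t=3: x=[33.0000 32.8059 30.8808 25.7964 4.3008 0.1927 0.0000 0.0000 0.0000 0.0000] k=[33 33 33 24 3 1 0 0 0 0]
t=4: x=[33.0000 33.0000 32.1347 22.8368 4.8280 1.1102 0.0972 0.0000 0.0000 0.0000] k=[33 33 30 24 7 0 0 0 0 0]
t=5: x=[33.0000 32.7089 29.6785 22.9319 7.9837 0.6744 0.0000 0.0000 0.0000 0.0000] k=[33 33 29 21 7 2 0 0 0 0]
t=6: x=[33.0000 32.6119 28.5732 20.4043 7.8885 2.3156 0.1944 0.0000 0.0000 0.0000] k=[33 33 27 17 6 0 2 0 0 0]

3.045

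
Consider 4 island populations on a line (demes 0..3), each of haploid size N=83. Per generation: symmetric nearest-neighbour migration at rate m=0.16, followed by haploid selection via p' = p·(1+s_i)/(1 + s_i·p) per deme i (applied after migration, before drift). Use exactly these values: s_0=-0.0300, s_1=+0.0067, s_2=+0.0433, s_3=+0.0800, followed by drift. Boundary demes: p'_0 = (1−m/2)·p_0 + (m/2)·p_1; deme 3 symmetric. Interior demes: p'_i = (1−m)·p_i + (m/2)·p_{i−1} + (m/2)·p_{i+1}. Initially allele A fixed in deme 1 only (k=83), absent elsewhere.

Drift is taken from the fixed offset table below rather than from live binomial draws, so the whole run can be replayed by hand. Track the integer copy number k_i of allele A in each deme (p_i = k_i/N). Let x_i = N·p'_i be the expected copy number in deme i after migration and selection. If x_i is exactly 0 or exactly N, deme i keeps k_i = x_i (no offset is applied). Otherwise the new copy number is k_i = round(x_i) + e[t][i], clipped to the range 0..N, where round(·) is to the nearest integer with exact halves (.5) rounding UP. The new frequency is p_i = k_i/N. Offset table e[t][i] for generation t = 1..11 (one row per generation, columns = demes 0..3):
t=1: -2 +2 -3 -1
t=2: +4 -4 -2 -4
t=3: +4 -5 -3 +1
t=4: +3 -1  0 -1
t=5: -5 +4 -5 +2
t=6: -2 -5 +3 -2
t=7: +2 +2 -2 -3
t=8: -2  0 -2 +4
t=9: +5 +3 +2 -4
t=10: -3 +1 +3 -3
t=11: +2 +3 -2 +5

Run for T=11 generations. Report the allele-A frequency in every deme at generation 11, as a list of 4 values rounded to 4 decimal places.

t=0: k=[0 83 0 0]
t=1: x=[6.4563 69.7943 6.9036 0.0000] k=[4 72 4 0]
t=2: x=[9.1882 61.2274 9.4698 0.3455] k=[13 57 7 0]
t=3: x=[16.1207 49.6134 10.8331 0.6045] k=[20 45 8 2]
t=4: x=[21.5111 40.1784 10.8743 2.6720] k=[25 39 11 2]
t=5: x=[25.5779 35.7759 12.9774 2.9299] k=[21 40 8 5]
t=6: x=[22.0237 36.0561 10.7092 5.6308] k=[20 31 14 4]
t=7: x=[20.4076 28.8856 15.0759 5.1601] k=[22 31 13 2]
t=8: x=[22.2209 28.9658 14.0478 3.1018] k=[20 29 12 7]
t=9: x=[20.2501 27.0416 13.4304 7.9354] k=[25 30 15 4]
t=10: x=[24.8663 28.5249 15.8566 5.2457] k=[22 30 19 2]
t=11: x=[22.1420 28.6051 19.1370 3.6171] k=[24 32 17 9]

[0.2892, 0.3855, 0.2048, 0.1084]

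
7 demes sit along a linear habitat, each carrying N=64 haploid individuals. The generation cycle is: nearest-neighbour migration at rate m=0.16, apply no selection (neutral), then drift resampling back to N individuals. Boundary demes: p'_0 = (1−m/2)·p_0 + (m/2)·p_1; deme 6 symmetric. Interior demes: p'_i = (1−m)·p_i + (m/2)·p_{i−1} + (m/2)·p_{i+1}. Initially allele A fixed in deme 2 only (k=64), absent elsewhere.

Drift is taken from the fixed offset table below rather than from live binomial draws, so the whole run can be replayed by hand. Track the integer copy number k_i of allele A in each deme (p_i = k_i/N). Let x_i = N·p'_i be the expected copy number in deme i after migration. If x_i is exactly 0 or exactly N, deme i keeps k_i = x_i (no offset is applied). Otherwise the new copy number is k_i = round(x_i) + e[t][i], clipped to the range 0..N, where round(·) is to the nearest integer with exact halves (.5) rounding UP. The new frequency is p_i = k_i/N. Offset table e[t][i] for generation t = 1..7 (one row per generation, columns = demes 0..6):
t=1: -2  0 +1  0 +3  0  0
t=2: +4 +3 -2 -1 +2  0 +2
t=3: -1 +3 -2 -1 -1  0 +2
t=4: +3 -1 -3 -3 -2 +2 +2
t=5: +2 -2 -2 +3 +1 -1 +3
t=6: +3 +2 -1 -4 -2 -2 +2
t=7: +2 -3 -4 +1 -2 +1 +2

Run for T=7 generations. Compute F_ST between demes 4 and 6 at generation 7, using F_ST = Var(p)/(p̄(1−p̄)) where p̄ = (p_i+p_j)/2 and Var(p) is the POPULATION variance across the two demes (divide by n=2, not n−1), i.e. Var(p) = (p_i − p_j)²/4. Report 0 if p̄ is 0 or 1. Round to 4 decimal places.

t=0: k=[0 0 64 0 0 0 0]
t=1: x=[0.0000 5.1200 53.7600 5.1200 0.0000 0.0000 0.0000] k=[0 5 55 5 0 0 0]
t=2: x=[0.4000 8.6000 47.0000 8.6000 0.4000 0.0000 0.0000] k=[4 12 45 8 2 0 0]
t=3: x=[4.6400 14.0000 39.4000 10.4800 2.3200 0.1600 0.0000] k=[4 17 37 9 1 0 0]
t=4: x=[5.0400 17.5600 33.1600 10.6000 1.5600 0.0800 0.0000] k=[8 17 30 8 0 2 0]
t=5: x=[8.7200 17.3200 27.2000 9.1200 0.8000 1.6800 0.1600] k=[11 15 25 12 2 1 3]
t=6: x=[11.3200 15.4800 23.1600 12.2400 2.7200 1.2400 2.8400] k=[14 17 22 8 1 0 5]
t=7: x=[14.2400 17.1600 20.4800 8.5600 1.4800 0.4800 4.6000] k=[16 14 16 10 0 1 7]

0.0579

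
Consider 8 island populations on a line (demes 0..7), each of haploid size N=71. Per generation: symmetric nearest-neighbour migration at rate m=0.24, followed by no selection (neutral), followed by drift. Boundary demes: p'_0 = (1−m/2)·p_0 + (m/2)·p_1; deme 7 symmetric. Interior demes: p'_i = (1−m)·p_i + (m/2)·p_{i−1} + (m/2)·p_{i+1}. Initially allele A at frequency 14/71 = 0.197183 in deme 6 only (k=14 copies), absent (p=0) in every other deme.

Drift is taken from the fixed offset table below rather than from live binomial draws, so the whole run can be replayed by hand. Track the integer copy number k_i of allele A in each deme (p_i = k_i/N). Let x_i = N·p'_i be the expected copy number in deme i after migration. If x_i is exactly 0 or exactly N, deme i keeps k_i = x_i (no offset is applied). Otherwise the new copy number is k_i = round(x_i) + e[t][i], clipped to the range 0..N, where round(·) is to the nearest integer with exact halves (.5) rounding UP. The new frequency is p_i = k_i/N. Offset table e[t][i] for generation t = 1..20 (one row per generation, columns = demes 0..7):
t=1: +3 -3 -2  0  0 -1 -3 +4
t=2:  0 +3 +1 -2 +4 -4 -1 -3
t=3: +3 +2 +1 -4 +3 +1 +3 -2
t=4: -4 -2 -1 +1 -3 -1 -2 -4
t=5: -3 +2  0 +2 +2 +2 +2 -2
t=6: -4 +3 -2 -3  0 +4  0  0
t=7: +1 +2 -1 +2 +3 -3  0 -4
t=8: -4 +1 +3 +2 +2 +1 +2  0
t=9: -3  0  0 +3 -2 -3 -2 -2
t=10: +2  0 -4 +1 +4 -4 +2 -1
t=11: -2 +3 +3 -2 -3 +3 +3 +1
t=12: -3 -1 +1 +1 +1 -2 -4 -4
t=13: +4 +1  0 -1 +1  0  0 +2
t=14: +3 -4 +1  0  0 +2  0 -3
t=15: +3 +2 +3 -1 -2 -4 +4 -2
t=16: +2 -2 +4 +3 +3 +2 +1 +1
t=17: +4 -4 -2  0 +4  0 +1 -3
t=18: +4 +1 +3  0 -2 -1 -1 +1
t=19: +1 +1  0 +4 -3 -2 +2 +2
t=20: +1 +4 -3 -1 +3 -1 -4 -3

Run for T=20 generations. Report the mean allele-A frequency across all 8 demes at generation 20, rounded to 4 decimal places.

t=0: k=[0 0 0 0 0 0 14 0]
t=1: x=[0.0000 0.0000 0.0000 0.0000 0.0000 1.6800 10.6400 1.6800] k=[0 0 0 0 0 1 8 6]
t=2: x=[0.0000 0.0000 0.0000 0.0000 0.1200 1.7200 6.9200 6.2400] k=[0 0 0 0 4 0 6 3]
t=3: x=[0.0000 0.0000 0.0000 0.4800 3.0400 1.2000 4.9200 3.3600] k=[0 0 0 0 6 2 8 1]
t=4: x=[0.0000 0.0000 0.0000 0.7200 4.8000 3.2000 6.4400 1.8400] k=[0 0 0 2 2 2 4 0]
t=5: x=[0.0000 0.0000 0.2400 1.7600 2.0000 2.2400 3.2800 0.4800] k=[0 0 0 4 4 4 5 0]
t=6: x=[0.0000 0.0000 0.4800 3.5200 4.0000 4.1200 4.2800 0.6000] k=[0 0 0 1 4 8 4 1]
t=7: x=[0.0000 0.0000 0.1200 1.2400 4.1200 7.0400 4.1200 1.3600] k=[0 0 0 3 7 4 4 0]
t=8: x=[0.0000 0.0000 0.3600 3.1200 6.1600 4.3600 3.5200 0.4800] k=[0 0 3 5 8 5 6 0]
t=9: x=[0.0000 0.3600 2.8800 5.1200 7.2800 5.4800 5.1600 0.7200] k=[0 0 3 8 5 2 3 0]
t=10: x=[0.0000 0.3600 3.2400 7.0400 5.0000 2.4800 2.5200 0.3600] k=[0 0 0 8 9 0 5 0]
t=11: x=[0.0000 0.0000 0.9600 7.1600 7.8000 1.6800 3.8000 0.6000] k=[0 0 4 5 5 5 7 2]
t=12: x=[0.0000 0.4800 3.6400 4.8800 5.0000 5.2400 6.1600 2.6000] k=[0 0 5 6 6 3 2 0]
t=13: x=[0.0000 0.6000 4.5200 5.8800 5.6400 3.2400 1.8800 0.2400] k=[0 2 5 5 7 3 2 2]
t=14: x=[0.2400 2.1200 4.6400 5.2400 6.2800 3.3600 2.1200 2.0000] k=[3 0 6 5 6 5 2 0]
t=15: x=[2.6400 1.0800 5.1600 5.2400 5.7600 4.7600 2.1200 0.2400] k=[6 3 8 4 4 1 6 0]
t=16: x=[5.6400 3.9600 6.9200 4.4800 3.6400 1.9600 4.6800 0.7200] k=[8 2 11 7 7 4 6 2]
t=17: x=[7.2800 3.8000 9.4400 7.4800 6.6400 4.6000 5.2800 2.4800] k=[11 0 7 7 11 5 6 0]
t=18: x=[9.6800 2.1600 6.1600 7.4800 9.8000 5.8400 5.1600 0.7200] k=[14 3 9 7 8 5 4 2]
t=19: x=[12.6800 5.0400 8.0400 7.3600 7.5200 5.2400 3.8800 2.2400] k=[14 6 8 11 5 3 6 4]
t=20: x=[13.0400 7.2000 8.1200 9.9200 5.4800 3.6000 5.4000 4.2400] k=[14 11 5 9 8 3 1 1]

0.0915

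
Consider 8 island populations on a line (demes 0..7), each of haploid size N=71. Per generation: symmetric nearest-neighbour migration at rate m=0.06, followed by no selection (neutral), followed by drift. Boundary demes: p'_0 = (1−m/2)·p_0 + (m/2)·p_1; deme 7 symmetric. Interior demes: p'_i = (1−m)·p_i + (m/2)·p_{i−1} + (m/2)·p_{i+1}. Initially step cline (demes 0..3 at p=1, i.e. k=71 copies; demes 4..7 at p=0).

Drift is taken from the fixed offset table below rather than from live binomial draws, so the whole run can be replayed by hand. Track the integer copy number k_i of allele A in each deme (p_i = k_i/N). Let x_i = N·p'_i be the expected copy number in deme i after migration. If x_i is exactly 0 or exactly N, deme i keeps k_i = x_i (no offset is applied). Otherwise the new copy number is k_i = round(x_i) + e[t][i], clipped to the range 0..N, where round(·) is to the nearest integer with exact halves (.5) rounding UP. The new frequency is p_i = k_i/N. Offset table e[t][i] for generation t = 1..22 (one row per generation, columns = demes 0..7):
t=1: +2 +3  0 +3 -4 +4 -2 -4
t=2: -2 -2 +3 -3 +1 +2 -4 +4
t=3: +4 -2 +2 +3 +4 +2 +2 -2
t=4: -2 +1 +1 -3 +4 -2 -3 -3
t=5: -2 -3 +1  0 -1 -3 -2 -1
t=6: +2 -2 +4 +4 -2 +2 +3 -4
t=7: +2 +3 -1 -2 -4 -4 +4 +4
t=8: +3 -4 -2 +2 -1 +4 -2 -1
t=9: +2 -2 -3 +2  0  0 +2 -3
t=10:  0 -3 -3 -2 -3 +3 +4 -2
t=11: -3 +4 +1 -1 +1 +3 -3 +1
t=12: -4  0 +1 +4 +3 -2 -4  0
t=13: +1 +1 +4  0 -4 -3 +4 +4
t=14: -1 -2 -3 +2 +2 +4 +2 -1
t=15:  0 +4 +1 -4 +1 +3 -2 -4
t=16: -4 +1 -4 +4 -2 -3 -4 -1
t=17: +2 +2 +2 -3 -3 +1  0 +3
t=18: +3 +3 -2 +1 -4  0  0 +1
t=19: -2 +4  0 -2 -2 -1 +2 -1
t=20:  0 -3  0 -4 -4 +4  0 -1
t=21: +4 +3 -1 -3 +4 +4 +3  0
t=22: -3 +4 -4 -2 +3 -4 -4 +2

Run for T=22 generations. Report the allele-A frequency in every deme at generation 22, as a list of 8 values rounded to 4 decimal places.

t=0: k=[71 71 71 71 0 0 0 0]
t=1: x=[71.0000 71.0000 71.0000 68.8700 2.1300 0.0000 0.0000 0.0000] k=[71 71 71 71 0 0 0 0]
t=2: x=[71.0000 71.0000 71.0000 68.8700 2.1300 0.0000 0.0000 0.0000] k=[71 71 71 66 3 0 0 0]
t=3: x=[71.0000 71.0000 70.8500 64.2600 4.8000 0.0900 0.0000 0.0000] k=[71 71 71 67 9 2 0 0]
t=4: x=[71.0000 71.0000 70.8800 65.3800 10.5300 2.1500 0.0600 0.0000] k=[71 71 71 62 15 0 0 0]
t=5: x=[71.0000 71.0000 70.7300 60.8600 15.9600 0.4500 0.0000 0.0000] k=[71 71 71 61 15 0 0 0]
t=6: x=[71.0000 71.0000 70.7000 59.9200 15.9300 0.4500 0.0000 0.0000] k=[71 71 71 64 14 2 0 0]
t=7: x=[71.0000 71.0000 70.7900 62.7100 15.1400 2.3000 0.0600 0.0000] k=[71 71 70 61 11 0 4 0]
t=8: x=[71.0000 70.9700 69.7600 59.7700 12.1700 0.4500 3.7600 0.1200] k=[71 67 68 62 11 4 2 0]
t=9: x=[70.8800 67.1500 67.7900 60.6500 12.3200 4.1500 2.0000 0.0600] k=[71 65 65 63 12 4 4 0]
t=10: x=[70.8200 65.1800 64.9400 61.5300 13.2900 4.2400 3.8800 0.1200] k=[71 62 62 60 10 7 8 0]
t=11: x=[70.7300 62.2700 61.9400 58.5600 11.4100 7.1200 7.7300 0.2400] k=[68 66 63 58 12 10 5 1]
t=12: x=[67.9400 65.9700 62.9400 56.7700 13.3200 9.9100 5.0300 1.1200] k=[64 66 64 61 16 8 1 1]
t=13: x=[64.0600 65.8800 63.9700 59.7400 17.1100 8.0300 1.2100 1.0000] k=[65 67 68 60 13 5 5 5]
t=14: x=[65.0600 66.9700 67.7300 58.8300 14.1700 5.2400 5.0000 5.0000] k=[64 65 65 61 16 9 7 4]
t=15: x=[64.0300 64.9700 64.8800 59.7700 17.1400 9.1500 6.9700 4.0900] k=[64 69 66 56 18 12 5 0]
t=16: x=[64.1500 68.7600 65.7900 55.1600 18.9600 11.9700 5.0600 0.1500] k=[60 70 62 59 17 9 1 0]
t=17: x=[60.3000 69.4600 62.1500 57.8300 18.0200 9.0000 1.2100 0.0300] k=[62 71 64 55 15 10 1 3]
t=18: x=[62.2700 70.5200 63.9400 54.0700 16.0500 9.8800 1.3300 2.9400] k=[65 71 62 55 12 10 1 4]
t=19: x=[65.1800 70.5500 62.0600 53.9200 13.2300 9.7900 1.3600 3.9100] k=[63 71 62 52 11 9 3 3]
t=20: x=[63.2400 70.4900 61.9700 51.0700 12.1700 8.8800 3.1800 3.0000] k=[63 67 62 47 8 13 3 2]
t=21: x=[63.1200 66.7300 61.7000 46.2800 9.3200 12.5500 3.2700 2.0300] k=[67 70 61 43 13 17 6 2]
t=22: x=[67.0900 69.6400 60.7300 42.6400 14.0200 16.5500 6.2100 2.1200] k=[64 71 57 41 17 13 2 4]

[0.9014, 1.0000, 0.8028, 0.5775, 0.2394, 0.1831, 0.0282, 0.0563]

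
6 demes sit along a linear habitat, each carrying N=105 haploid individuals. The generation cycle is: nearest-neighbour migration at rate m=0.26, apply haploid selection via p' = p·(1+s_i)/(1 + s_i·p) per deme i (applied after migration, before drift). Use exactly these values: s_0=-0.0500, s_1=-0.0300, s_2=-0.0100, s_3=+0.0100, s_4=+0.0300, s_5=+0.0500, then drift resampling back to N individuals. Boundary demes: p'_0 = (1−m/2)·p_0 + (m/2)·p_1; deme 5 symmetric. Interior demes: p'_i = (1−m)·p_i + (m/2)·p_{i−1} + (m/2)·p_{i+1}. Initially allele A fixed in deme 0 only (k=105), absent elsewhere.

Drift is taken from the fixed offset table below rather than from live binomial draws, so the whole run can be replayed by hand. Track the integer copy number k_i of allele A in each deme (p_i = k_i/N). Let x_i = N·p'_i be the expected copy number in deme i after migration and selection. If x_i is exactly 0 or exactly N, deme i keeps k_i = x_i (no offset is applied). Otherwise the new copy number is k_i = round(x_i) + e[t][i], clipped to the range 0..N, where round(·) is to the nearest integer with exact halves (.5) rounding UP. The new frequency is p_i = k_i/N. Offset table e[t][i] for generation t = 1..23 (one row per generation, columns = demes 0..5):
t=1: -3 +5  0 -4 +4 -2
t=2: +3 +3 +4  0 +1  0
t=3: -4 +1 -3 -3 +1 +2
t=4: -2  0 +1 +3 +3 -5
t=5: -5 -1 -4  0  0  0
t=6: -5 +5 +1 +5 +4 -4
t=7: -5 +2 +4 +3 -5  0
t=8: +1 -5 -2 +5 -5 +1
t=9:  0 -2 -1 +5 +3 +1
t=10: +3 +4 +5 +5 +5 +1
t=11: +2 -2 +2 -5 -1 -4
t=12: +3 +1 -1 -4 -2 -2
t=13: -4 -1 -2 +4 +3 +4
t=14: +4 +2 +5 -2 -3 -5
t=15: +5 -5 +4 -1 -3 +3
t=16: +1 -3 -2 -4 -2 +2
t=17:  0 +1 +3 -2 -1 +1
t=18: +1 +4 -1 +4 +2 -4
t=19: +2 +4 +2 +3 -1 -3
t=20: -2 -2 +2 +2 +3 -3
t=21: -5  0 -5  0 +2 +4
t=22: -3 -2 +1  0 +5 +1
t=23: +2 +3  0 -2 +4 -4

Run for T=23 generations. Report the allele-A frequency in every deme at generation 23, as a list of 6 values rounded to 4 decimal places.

t=0: k=[105 0 0 0 0 0]
t=1: x=[90.7292 13.2923 0.0000 0.0000 0.0000 0.0000] k=[88 18 0 0 0 0]
t=2: x=[77.8811 24.1883 2.3171 0.0000 0.0000 0.0000] k=[81 27 6 0 0 0]
t=3: x=[72.8473 30.6251 7.8765 0.7877 0.0000 0.0000] k=[69 32 5 0 0 0]
t=4: x=[62.9032 32.6113 7.7872 0.6565 0.0000 0.0000] k=[61 33 9 4 0 0]
t=5: x=[56.0222 32.8288 11.3677 4.1697 0.5355 0.0000] k=[51 32 7 4 1 0]
t=6: x=[47.1941 30.5560 9.7706 4.0385 1.2973 0.1365] k=[42 36 11 9 5 0]
t=7: x=[39.9430 32.8387 13.8686 8.8201 5.0091 0.6823] k=[35 35 18 12 0 1]
t=8: x=[33.8136 32.1071 19.2714 11.3201 1.7399 0.9131] k=[35 27 17 16 0 2]
t=9: x=[32.7923 26.1375 18.0195 14.1715 2.4086 1.8255] k=[33 24 17 19 5 3]
t=10: x=[30.7039 23.6965 18.0195 17.0617 6.7442 3.4177] k=[34 28 23 22 12 4]
t=11: x=[32.0663 27.5072 23.3371 20.9966 12.5837 5.2793] k=[34 26 25 16 12 1]
t=12: x=[31.8113 26.3049 23.7747 16.7899 11.3866 2.5486] k=[35 27 23 13 9 1]
t=13: x=[32.7923 26.9060 22.0445 13.8996 8.7133 2.1399] k=[29 26 20 18 12 6]
t=14: x=[27.5549 25.0248 20.3546 17.6255 12.3178 7.0961] k=[32 27 25 16 9 2]
t=15: x=[30.2338 26.7779 23.9039 16.3972 9.2462 3.0513] k=[35 22 28 15 6 6]
t=16: x=[32.1545 23.9030 25.3363 15.6521 7.3700 6.2821] k=[33 21 23 12 5 8]
t=17: x=[30.3220 22.2807 21.1398 12.6301 6.4773 7.9616] k=[30 23 24 11 5 9]
t=18: x=[28.0237 23.4801 22.0047 12.0155 6.4773 8.8682] k=[29 27 21 16 8 5]
t=19: x=[27.6818 25.8814 20.9609 15.7427 8.8875 5.6450] k=[30 30 23 19 8 3]
t=20: x=[28.9130 28.4538 23.2078 18.2395 9.0208 3.8259] k=[27 26 25 20 12 1]
t=21: x=[25.8574 25.4088 24.2918 19.7692 11.9188 2.5486] k=[21 25 19 20 14 7]
t=22: x=[20.6557 23.1457 19.7483 19.2459 14.2297 8.2743] k=[18 21 21 19 19 9]
t=23: x=[17.6248 20.1101 20.5732 19.4170 18.1393 10.7622] k=[20 23 21 17 22 7]

[0.1905, 0.2190, 0.2000, 0.1619, 0.2095, 0.0667]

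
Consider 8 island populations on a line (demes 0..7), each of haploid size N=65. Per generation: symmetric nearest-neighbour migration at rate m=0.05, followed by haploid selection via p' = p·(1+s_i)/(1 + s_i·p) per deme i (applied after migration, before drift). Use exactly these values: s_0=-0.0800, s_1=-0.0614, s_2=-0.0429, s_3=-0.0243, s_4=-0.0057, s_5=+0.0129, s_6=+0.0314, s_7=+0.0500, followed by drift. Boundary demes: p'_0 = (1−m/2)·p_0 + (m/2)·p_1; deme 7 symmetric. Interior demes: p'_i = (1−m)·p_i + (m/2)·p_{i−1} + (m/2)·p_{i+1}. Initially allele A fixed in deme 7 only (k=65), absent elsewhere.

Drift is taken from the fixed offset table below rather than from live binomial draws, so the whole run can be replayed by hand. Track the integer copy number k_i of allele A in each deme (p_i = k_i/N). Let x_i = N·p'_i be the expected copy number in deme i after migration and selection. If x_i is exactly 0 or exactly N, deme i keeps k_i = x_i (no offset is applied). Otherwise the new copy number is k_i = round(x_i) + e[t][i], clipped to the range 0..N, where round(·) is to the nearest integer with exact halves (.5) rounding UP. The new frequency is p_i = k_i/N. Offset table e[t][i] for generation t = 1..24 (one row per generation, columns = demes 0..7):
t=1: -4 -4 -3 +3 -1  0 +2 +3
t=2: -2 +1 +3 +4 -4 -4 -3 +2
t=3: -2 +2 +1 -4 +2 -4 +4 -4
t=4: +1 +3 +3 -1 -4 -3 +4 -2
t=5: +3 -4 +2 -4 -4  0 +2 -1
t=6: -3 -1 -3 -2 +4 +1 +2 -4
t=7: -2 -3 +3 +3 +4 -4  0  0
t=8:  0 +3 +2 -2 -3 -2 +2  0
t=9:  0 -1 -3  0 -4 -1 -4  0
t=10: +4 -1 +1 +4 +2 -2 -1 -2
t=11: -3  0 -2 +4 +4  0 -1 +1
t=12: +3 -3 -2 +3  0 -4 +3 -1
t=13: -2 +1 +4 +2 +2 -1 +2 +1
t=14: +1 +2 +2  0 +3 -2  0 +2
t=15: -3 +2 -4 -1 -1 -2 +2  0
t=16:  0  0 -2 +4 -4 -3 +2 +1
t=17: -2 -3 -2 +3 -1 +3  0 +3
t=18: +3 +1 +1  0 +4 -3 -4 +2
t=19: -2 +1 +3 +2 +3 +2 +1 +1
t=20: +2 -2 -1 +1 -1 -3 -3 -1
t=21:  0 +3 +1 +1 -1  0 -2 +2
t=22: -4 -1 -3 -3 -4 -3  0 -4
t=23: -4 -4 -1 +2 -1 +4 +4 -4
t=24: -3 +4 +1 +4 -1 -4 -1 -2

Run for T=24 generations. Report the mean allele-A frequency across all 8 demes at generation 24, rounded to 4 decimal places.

t=0: k=[0 0 0 0 0 0 0 65]
t=1: x=[0.0000 0.0000 0.0000 0.0000 0.0000 0.0000 1.6747 63.4505] k=[0 0 0 0 0 0 4 65]
t=2: x=[0.0000 0.0000 0.0000 0.0000 0.0000 0.1013 5.5807 63.5460] k=[0 0 0 0 0 0 3 65]
t=3: x=[0.0000 0.0000 0.0000 0.0000 0.0000 0.0760 4.6056 63.5221] k=[0 0 0 0 0 0 9 60]
t=4: x=[0.0000 0.0000 0.0000 0.0000 0.0000 0.2279 10.3155 58.9962] k=[0 0 0 0 0 0 14 57]
t=5: x=[0.0000 0.0000 0.0000 0.0000 0.0000 0.3545 15.0801 56.2993] k=[0 0 0 0 0 0 17 55]
t=6: x=[0.0000 0.0000 0.0000 0.0000 0.0000 0.4304 17.9235 54.4871] k=[0 0 0 0 0 1 20 50]
t=7: x=[0.0000 0.0000 0.0000 0.0000 0.0249 1.4683 20.7088 49.8249] k=[0 0 0 0 4 0 21 50]
t=8: x=[0.0000 0.0000 0.0000 0.0976 3.7796 0.6330 21.6440 49.8493] k=[0 0 0 0 1 0 24 50]
t=9: x=[0.0000 0.0000 0.0000 0.0244 0.9447 0.6330 24.5203 49.9224] k=[0 0 0 0 0 0 21 50]
t=10: x=[0.0000 0.0000 0.0000 0.0000 0.0000 0.5317 21.6440 49.8493] k=[0 0 0 0 0 0 21 48]
t=11: x=[0.0000 0.0000 0.0000 0.0000 0.0000 0.5317 21.5935 47.9458] k=[0 0 0 0 0 1 21 49]
t=12: x=[0.0000 0.0000 0.0000 0.0000 0.0249 1.4936 21.6440 48.8982] k=[0 0 0 0 0 0 25 48]
t=13: x=[0.0000 0.0000 0.0000 0.0000 0.0000 0.6330 25.4270 48.0436] k=[0 0 0 0 0 0 27 49]
t=14: x=[0.0000 0.0000 0.0000 0.0000 0.0000 0.6836 27.3636 49.0446] k=[0 0 0 0 0 0 27 51]
t=15: x=[0.0000 0.0000 0.0000 0.0000 0.0000 0.6836 27.4139 50.9449] k=[0 0 0 0 0 0 29 51]
t=16: x=[0.0000 0.0000 0.0000 0.0000 0.0000 0.7342 29.3218 50.9936] k=[0 0 0 0 0 0 31 52]
t=17: x=[0.0000 0.0000 0.0000 0.0000 0.0000 0.7849 31.2513 51.9901] k=[0 0 0 0 0 4 31 55]
t=18: x=[0.0000 0.0000 0.0000 0.0000 0.0994 4.6298 31.4266 54.8258] k=[0 0 0 0 4 2 27 57]
t=19: x=[0.0000 0.0000 0.0000 0.0976 3.8293 2.7081 27.6149 56.6129] k=[0 0 0 2 7 5 29 58]
t=20: x=[0.0000 0.0000 0.0479 2.0261 6.7902 5.7165 29.6227 57.6010] k=[0 0 0 3 6 3 27 57]
t=21: x=[0.0000 0.0000 0.0718 2.9304 5.8196 3.7197 27.6400 56.6129] k=[0 0 1 4 5 4 26 59]
t=22: x=[0.0000 0.0235 1.0057 3.8597 4.9239 4.6298 26.7604 58.4673] k=[0 0 0 1 1 2 27 54]
t=23: x=[0.0000 0.0000 0.0239 0.9517 1.0192 2.6322 27.5395 53.7850] k=[0 0 0 3 0 7 32 50]
t=24: x=[0.0000 0.0000 0.0718 2.7837 0.2486 7.5350 32.3273 50.1173] k=[0 0 1 7 0 4 31 48]

0.1750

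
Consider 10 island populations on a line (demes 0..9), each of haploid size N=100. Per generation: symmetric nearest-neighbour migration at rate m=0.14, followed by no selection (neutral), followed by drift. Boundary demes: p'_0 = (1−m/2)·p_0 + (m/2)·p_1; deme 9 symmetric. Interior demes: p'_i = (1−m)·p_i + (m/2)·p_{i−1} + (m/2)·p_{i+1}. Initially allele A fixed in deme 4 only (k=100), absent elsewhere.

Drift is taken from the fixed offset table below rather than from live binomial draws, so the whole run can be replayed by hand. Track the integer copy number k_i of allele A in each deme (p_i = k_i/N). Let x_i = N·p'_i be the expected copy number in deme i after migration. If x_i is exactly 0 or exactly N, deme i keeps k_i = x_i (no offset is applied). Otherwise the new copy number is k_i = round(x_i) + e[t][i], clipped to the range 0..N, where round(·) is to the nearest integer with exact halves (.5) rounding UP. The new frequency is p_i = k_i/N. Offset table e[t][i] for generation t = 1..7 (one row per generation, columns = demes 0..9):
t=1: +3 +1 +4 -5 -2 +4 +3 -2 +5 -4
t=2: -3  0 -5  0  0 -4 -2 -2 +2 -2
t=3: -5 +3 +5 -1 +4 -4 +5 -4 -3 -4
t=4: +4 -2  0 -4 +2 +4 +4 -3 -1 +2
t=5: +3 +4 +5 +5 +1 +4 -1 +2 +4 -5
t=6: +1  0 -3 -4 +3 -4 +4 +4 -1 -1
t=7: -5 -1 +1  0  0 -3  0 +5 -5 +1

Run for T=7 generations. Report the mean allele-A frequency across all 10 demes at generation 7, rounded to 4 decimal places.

t=0: k=[0 0 0 0 100 0 0 0 0 0]
t=1: x=[0.0000 0.0000 0.0000 7.0000 86.0000 7.0000 0.0000 0.0000 0.0000 0.0000] k=[0 0 0 2 84 11 0 0 0 0]
t=2: x=[0.0000 0.0000 0.1400 7.6000 73.1500 15.3400 0.7700 0.0000 0.0000 0.0000] k=[0 0 0 8 73 11 0 0 0 0]
t=3: x=[0.0000 0.0000 0.5600 11.9900 64.1100 14.5700 0.7700 0.0000 0.0000 0.0000] k=[0 0 6 11 68 11 6 0 0 0]
t=4: x=[0.0000 0.4200 5.9300 14.6400 60.0200 14.6400 5.9300 0.4200 0.0000 0.0000] k=[0 0 6 11 62 19 10 0 0 0]
t=5: x=[0.0000 0.4200 5.9300 14.2200 55.4200 21.3800 9.9300 0.7000 0.0000 0.0000] k=[0 4 11 19 56 25 9 3 0 0]
t=6: x=[0.2800 4.2100 11.0700 21.0300 51.2400 26.0500 9.7000 3.2100 0.2100 0.0000] k=[1 4 8 17 54 22 14 7 0 0]
t=7: x=[1.2100 4.0700 8.3500 18.9600 49.1700 23.6800 14.0700 7.0000 0.4900 0.0000] k=[0 3 9 19 49 21 14 12 0 0]

0.1270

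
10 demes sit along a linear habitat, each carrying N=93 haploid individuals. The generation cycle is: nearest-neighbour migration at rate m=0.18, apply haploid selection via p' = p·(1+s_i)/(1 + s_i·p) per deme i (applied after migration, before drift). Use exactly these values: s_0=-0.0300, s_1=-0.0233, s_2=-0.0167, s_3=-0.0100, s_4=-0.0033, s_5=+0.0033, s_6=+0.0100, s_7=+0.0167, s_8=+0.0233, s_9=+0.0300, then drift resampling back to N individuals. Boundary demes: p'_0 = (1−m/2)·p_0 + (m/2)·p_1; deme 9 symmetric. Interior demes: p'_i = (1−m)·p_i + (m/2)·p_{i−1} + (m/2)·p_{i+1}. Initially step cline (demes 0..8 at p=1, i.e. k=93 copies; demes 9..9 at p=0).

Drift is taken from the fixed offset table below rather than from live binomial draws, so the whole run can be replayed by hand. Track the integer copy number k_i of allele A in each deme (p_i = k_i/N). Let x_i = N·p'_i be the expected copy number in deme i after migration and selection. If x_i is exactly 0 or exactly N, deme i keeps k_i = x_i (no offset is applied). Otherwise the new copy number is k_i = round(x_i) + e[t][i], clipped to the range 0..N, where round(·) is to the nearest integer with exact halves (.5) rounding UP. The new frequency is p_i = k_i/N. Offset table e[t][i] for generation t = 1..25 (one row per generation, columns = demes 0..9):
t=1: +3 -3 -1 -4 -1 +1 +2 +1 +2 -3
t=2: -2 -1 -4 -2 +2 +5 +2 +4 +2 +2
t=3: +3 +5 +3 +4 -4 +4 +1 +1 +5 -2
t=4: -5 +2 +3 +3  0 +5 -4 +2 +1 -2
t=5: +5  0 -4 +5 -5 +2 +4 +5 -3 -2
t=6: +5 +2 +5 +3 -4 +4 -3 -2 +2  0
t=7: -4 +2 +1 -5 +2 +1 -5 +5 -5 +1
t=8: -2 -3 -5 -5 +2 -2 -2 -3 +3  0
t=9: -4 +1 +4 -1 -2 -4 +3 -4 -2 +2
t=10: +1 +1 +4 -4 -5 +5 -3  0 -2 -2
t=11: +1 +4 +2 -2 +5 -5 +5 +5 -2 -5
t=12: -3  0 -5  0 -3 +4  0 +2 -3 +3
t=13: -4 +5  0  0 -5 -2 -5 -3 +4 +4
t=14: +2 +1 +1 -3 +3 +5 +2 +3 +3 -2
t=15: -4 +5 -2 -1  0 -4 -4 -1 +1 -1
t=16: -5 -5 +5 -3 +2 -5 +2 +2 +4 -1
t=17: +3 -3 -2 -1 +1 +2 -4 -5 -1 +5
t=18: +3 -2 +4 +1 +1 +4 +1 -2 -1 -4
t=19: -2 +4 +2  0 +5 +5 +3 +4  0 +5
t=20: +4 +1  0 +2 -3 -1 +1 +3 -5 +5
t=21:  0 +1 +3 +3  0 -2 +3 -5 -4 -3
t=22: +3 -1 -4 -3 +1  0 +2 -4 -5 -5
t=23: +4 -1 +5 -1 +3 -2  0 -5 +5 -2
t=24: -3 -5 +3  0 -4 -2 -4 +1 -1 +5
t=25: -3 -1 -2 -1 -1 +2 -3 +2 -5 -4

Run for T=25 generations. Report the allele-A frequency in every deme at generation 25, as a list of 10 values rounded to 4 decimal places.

[0.9247, 0.9140, 0.9677, 0.9355, 0.9355, 0.9355, 0.8387, 0.8065, 0.6989, 0.7097]

t=0: k=[93 93 93 93 93 93 93 93 93 0]
t=1: x=[93.0000 93.0000 93.0000 93.0000 93.0000 93.0000 93.0000 93.0000 84.8038 8.5979] k=[93 93 93 93 93 93 93 93 87 6]
t=2: x=[93.0000 93.0000 93.0000 93.0000 93.0000 93.0000 93.0000 92.4688 80.5013 13.6303] k=[93 93 93 93 93 93 93 93 83 16]
t=3: x=[93.0000 93.0000 93.0000 93.0000 93.0000 93.0000 93.0000 92.1146 78.1595 22.5308] k=[93 93 93 93 93 93 93 93 83 21]
t=4: x=[93.0000 93.0000 93.0000 93.0000 93.0000 93.0000 93.0000 92.1146 78.6025 27.1447] k=[93 93 93 93 93 93 93 93 80 25]
t=5: x=[93.0000 93.0000 93.0000 93.0000 93.0000 93.0000 93.0000 91.8490 76.5344 30.5533] k=[93 93 93 93 93 93 93 93 74 29]
t=6: x=[93.0000 93.0000 93.0000 93.0000 93.0000 93.0000 93.0000 91.3176 72.0364 33.6824] k=[93 93 93 93 93 93 93 89 74 34]
t=7: x=[93.0000 93.0000 93.0000 93.0000 93.0000 93.0000 92.6436 88.0876 72.1252 38.2639] k=[93 93 93 93 93 93 88 93 67 39]
t=8: x=[93.0000 93.0000 93.0000 93.0000 93.0000 92.5515 88.9388 90.2545 67.2511 42.2004] k=[93 93 93 93 93 91 87 87 70 42]
t=9: x=[93.0000 93.0000 93.0000 93.0000 92.8194 90.8270 87.4125 85.5838 69.4177 45.2064] k=[93 93 93 93 91 87 90 82 67 47]
t=10: x=[93.0000 93.0000 93.0000 92.8182 90.8130 87.6466 89.0478 81.5375 66.9838 49.4850] k=[93 93 93 89 86 93 86 82 65 47]
t=11: x=[93.0000 93.0000 92.6339 89.0522 86.8811 91.7441 86.3319 81.0041 65.3595 49.3053] k=[93 93 93 87 92 87 91 86 63 44]
t=12: x=[93.0000 93.0000 92.4509 87.9421 91.0938 87.8261 90.2170 84.5087 63.8232 46.3972] k=[93 93 87 88 88 92 90 87 61 49]
t=13: x=[93.0000 92.4472 87.5441 87.8614 88.3454 91.4650 89.9396 85.0512 62.7321 50.7623] k=[93 93 88 88 83 89 85 82 67 55]
t=14: x=[93.0000 92.5393 88.3766 87.4982 83.9631 88.1153 85.1617 81.0930 67.6965 56.7360] k=[93 93 89 84 87 93 87 84 71 55]
t=15: x=[93.0000 92.6314 88.8436 84.6439 87.2522 91.9235 87.3233 83.2456 71.1178 57.0937] k=[93 93 87 84 87 88 83 82 72 56]
t=16: x=[93.0000 92.4472 87.1788 84.4624 86.8009 87.4771 83.4456 81.3597 71.8389 58.0869] k=[93 87 92 81 89 82 85 83 76 57]
t=17: x=[92.4434 87.8771 90.5197 82.6177 87.6333 82.9296 84.6261 82.7026 75.2531 59.3473] k=[93 85 89 82 89 85 81 78 74 64]
t=18: x=[92.2579 85.9275 87.9299 83.1720 87.9944 85.0241 81.1929 78.1182 73.8131 65.4762] k=[93 84 92 84 89 89 82 76 73 61]
t=19: x=[92.1652 85.3664 90.5197 85.0976 88.5360 88.3845 82.1855 76.4960 72.5597 62.6870] k=[90 89 93 85 93 93 85 80 73 68]
t=20: x=[89.8177 89.3686 91.9019 86.3785 92.2776 92.2823 85.3402 80.0062 73.5368 68.9804] k=[93 90 92 88 89 91 86 83 69 74]
t=21: x=[92.7217 90.3909 91.4343 88.4063 89.0776 90.3784 86.2426 82.1695 71.0980 74.0008] k=[93 91 93 91 89 88 89 77 67 71]
t=22: x=[92.8144 91.3216 92.6339 90.9802 89.0776 88.1950 87.8784 77.3963 68.6760 71.1382] k=[93 90 89 88 90 88 90 73 64 66]
t=23: x=[92.7217 90.1148 88.9350 88.2247 89.6293 88.3745 88.3343 73.9719 65.4388 66.3851] k=[93 89 93 87 93 86 88 69 70 64]
t=24: x=[92.6289 89.6446 92.0849 88.0330 91.8262 86.8290 86.1732 71.0787 69.7737 65.1204] k=[90 85 93 88 88 85 82 72 69 70]
t=25: x=[89.4474 86.0193 91.8104 88.4063 87.7135 85.0241 81.4709 72.8922 69.7638 70.4192] k=[86 85 90 87 87 87 78 75 65 66]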